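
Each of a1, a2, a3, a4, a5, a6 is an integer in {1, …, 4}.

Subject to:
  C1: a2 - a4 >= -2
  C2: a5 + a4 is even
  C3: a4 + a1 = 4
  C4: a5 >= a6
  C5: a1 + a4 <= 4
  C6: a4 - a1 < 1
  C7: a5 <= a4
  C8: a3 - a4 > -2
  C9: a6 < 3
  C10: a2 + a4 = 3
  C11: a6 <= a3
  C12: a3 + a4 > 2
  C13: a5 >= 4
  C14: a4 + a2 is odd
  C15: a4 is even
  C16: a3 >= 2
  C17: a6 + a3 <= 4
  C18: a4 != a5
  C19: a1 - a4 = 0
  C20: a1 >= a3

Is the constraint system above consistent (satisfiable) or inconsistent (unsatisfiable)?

From constraints 16 and 20: a1 ≥ a3 ≥ 2. From constraints 7 and 13: a4 ≥ a5 ≥ 4. Hence a1 + a4 ≥ 6. But constraint 5 requires a1 + a4 ≤ 4, and 4 < 6. Contradiction.

Unsatisfiable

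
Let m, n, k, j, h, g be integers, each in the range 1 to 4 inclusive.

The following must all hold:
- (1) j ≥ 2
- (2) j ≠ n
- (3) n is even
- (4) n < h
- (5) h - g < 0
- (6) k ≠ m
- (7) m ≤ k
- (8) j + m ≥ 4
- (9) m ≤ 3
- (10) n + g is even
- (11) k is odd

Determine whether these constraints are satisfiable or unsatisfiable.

Take m = 1, n = 2, k = 3, j = 4, h = 3, g = 4. Then constraint 3: n = 2 is even; constraint 5: h - g = -1; constraint 8: j + m = 5, and every other listed constraint is also met.

Satisfiable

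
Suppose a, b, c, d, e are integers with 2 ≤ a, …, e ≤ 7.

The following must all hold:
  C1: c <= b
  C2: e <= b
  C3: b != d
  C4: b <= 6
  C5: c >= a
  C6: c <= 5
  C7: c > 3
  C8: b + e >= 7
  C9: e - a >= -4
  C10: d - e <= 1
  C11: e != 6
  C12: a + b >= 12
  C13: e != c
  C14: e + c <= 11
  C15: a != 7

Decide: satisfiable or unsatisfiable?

Unsatisfiable

From constraints 5 and 6: a ≤ c ≤ 5. From constraint 4: b ≤ 6. Hence a + b ≤ 11. But constraint 12 requires a + b ≥ 12, and 12 > 11. Contradiction.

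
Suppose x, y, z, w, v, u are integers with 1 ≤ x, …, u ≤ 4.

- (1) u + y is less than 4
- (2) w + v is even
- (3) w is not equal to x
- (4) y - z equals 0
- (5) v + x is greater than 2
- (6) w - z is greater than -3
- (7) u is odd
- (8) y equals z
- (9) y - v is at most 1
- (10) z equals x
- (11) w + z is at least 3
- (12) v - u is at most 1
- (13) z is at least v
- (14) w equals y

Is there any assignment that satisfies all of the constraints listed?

Unsatisfiable

From constraints 8, 10, and 14, w = y = z = x, so w = x. But constraint 3 says w ≠ x. Contradiction.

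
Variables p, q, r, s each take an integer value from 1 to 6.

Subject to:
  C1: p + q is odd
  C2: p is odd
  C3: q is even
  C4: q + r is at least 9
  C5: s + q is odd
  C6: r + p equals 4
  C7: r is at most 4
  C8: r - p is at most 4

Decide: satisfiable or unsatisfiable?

Take p = 1, q = 6, r = 3, s = 5. Then constraint 4: q + r = 9; constraint 6: r + p = 4, and every other listed constraint is also met.

Satisfiable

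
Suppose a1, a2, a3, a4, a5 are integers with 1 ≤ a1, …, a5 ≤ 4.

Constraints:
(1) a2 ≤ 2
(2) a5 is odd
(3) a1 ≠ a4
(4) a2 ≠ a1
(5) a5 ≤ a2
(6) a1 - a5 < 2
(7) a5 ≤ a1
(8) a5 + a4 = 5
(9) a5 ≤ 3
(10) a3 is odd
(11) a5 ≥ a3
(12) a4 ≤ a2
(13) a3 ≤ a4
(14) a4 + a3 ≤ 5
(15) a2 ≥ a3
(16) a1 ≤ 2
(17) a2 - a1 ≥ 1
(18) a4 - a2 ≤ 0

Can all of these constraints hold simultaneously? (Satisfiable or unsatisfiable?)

From constraints 7 and 16: a5 ≤ a1 ≤ 2. From constraints 1 and 12: a4 ≤ a2 ≤ 2. Hence a5 + a4 ≤ 4. But constraint 8 requires a5 + a4 = 5, and 5 > 4. Contradiction.

Unsatisfiable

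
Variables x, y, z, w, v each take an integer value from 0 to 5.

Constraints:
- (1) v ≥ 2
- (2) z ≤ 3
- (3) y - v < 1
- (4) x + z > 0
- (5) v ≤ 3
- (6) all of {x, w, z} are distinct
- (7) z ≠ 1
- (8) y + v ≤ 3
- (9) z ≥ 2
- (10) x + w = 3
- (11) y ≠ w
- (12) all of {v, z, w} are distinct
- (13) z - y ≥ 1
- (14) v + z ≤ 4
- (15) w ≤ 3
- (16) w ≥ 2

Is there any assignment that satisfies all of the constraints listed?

Constraints 1, 2, 5, 9, 15, and 16 confine each of v, z, w to the 2 values {2, 3}.
Constraint 12 requires all 3 of them to be distinct, but only 2 values are available — impossible by the pigeonhole principle.

Unsatisfiable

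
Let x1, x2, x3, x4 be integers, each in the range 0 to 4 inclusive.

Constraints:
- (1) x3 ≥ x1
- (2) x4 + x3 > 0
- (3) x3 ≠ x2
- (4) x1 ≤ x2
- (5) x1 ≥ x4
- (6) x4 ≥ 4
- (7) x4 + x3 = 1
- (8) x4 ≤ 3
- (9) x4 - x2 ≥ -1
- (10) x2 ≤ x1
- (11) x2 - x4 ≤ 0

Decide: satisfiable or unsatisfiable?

From constraint 6: x4 ≥ 4. From constraint 8: x4 ≤ 3. But 3 < 4, so no value of x4 works.

Unsatisfiable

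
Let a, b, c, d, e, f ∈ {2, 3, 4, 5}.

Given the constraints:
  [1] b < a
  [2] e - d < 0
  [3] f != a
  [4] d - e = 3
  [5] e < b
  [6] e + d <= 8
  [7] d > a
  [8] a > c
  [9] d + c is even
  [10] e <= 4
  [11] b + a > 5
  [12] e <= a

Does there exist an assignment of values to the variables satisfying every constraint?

Satisfiable

Take a = 4, b = 3, c = 3, d = 5, e = 2, f = 5. Then constraint 2: e - d = -3; constraint 4: d - e = 3; constraint 6: e + d = 7, and every other listed constraint is also met.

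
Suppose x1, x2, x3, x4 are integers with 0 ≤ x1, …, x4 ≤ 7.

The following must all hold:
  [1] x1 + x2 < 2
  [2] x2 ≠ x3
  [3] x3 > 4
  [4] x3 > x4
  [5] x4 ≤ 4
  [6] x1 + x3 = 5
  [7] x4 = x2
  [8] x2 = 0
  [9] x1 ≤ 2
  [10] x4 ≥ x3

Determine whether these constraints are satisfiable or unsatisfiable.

From constraint 3: x3 ≥ 5. From constraints 5 and 10: x3 ≤ x4 and x4 ≤ 4, so x3 ≤ 4. But 4 < 5, so no value of x3 works.

Unsatisfiable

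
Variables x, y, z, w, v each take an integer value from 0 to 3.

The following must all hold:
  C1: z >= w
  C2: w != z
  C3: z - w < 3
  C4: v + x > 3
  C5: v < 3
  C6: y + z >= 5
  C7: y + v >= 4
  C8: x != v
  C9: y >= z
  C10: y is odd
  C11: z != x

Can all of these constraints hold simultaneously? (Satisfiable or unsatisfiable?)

One satisfying assignment is x = 3, y = 3, z = 2, w = 1, v = 1.
For the less obvious constraints — constraint 3: z - w = 1; constraint 4: v + x = 4 — and the others hold by inspection.

Satisfiable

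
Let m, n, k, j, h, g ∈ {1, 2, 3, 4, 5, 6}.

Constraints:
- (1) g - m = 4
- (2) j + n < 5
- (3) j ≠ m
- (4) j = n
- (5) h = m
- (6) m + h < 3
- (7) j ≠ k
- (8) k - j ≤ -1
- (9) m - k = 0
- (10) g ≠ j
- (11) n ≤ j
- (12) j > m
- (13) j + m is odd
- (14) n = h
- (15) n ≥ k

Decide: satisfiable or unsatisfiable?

Unsatisfiable

From constraints 4, 5, and 14, j = n = h = m, so j = m. But constraint 3 says j ≠ m. Contradiction.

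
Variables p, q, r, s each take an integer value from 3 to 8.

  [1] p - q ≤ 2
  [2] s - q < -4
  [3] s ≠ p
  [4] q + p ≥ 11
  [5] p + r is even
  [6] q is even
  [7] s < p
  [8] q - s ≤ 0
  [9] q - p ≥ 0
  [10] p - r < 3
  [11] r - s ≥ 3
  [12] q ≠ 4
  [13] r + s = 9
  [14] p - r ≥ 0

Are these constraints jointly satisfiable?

Constraints 1, 8, 11, and 14 give q − p ≥ -2, p − r ≥ 0, r − s ≥ 3, s − q ≥ 0.
Adding all 4 inequalities: the left sides telescope to 0, and the right sides sum to (-2) + 0 + 3 + 0 = 1. So 0 ≥ 1, which is false.

Unsatisfiable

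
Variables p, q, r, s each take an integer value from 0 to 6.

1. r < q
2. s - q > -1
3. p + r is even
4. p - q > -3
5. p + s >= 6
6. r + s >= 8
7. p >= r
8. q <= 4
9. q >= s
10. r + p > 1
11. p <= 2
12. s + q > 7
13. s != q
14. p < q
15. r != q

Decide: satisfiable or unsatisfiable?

From constraints 7 and 11: r ≤ p ≤ 2. From constraints 8 and 9: s ≤ q ≤ 4. Hence r + s ≤ 6. But constraint 6 requires r + s ≥ 8, and 8 > 6. Contradiction.

Unsatisfiable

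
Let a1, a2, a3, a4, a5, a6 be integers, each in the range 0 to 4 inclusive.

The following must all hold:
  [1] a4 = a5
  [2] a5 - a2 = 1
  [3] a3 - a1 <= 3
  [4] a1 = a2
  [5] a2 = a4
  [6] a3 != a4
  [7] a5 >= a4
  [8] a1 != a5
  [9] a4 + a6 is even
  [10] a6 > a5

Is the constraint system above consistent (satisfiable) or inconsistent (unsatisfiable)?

From constraints 1, 4, and 5, a1 = a2 = a4 = a5, so a1 = a5. But constraint 8 says a1 ≠ a5. Contradiction.

Unsatisfiable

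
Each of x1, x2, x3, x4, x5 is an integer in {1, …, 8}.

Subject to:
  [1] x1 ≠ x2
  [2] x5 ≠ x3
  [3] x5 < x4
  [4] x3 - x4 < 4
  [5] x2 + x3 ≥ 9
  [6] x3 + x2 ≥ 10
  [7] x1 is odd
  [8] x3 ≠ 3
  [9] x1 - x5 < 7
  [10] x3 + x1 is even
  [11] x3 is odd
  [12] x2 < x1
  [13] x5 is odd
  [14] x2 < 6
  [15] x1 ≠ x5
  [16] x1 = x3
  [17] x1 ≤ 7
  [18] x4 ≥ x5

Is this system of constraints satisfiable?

Try x1 = 7, x2 = 3, x3 = 7, x4 = 6, x5 = 3.
Check constraint 4: x3 - x4 = 1; constraint 5: x2 + x3 = 10. The remaining constraints are straightforward to verify.

Satisfiable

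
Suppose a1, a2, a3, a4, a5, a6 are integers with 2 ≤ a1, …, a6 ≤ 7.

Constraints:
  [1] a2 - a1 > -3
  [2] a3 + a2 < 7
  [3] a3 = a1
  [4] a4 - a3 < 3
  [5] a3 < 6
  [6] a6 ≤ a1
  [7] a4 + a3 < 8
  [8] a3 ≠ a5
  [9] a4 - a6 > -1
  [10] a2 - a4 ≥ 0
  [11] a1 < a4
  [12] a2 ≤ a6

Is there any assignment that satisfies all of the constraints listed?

Unsatisfiable

Constraints 6, 10, 11, and 12 give a2 ≤ a6, a6 ≤ a1, a1 < a4, a4 ≤ a2. Chaining: a2 ≤ a6 ≤ a1 < a4 ≤ a2, which forces a2 < a2 — impossible.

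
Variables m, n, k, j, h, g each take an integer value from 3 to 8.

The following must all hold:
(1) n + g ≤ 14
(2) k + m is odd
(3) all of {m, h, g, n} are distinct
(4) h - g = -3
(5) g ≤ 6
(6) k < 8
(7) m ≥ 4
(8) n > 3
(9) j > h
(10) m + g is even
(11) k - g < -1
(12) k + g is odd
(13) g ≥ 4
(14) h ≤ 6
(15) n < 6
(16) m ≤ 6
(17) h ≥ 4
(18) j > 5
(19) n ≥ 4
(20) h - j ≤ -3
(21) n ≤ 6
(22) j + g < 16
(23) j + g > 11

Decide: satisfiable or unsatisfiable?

Constraints 5, 7, 13, 14, 16, 17, 19, and 21 confine each of m, h, g, n to the 3 values {4, …, 6}.
Constraint 3 requires all 4 of them to be distinct, but only 3 values are available — impossible by the pigeonhole principle.

Unsatisfiable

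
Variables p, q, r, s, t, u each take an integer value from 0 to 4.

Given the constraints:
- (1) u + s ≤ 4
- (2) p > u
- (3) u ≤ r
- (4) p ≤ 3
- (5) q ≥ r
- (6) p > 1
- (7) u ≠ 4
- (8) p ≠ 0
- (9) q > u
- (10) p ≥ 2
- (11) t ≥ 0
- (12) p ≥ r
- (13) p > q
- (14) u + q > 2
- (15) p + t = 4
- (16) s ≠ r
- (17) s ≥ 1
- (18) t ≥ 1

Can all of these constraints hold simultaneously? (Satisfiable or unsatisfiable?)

One satisfying assignment is p = 3, q = 2, r = 2, s = 3, t = 1, u = 1.
For the less obvious constraints — constraint 1: u + s = 4; constraint 14: u + q = 3 — and the others hold by inspection.

Satisfiable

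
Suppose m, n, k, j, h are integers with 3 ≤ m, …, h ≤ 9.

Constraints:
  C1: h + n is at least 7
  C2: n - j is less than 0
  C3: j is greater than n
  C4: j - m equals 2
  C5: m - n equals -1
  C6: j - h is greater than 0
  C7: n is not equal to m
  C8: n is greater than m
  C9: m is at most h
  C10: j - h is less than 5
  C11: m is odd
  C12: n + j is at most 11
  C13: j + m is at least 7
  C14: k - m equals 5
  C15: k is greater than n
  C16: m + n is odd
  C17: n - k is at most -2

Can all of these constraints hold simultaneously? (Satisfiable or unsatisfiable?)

Satisfiable

Setting (m, n, k, j, h) = (3, 4, 8, 5, 3) satisfies everything: constraint 1: h + n = 7; constraint 2: n - j = -1, and the others follow.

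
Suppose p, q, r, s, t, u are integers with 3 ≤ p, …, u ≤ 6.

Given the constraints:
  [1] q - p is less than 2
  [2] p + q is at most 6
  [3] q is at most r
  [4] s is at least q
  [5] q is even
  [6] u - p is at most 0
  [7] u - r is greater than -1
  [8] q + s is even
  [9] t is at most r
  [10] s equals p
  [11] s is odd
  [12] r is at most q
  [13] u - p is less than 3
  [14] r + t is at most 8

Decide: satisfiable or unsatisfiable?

Constraint 5 makes q even and constraint 11 makes s odd, so q + s must be odd. Constraint 8 says q + s is even — contradiction.

Unsatisfiable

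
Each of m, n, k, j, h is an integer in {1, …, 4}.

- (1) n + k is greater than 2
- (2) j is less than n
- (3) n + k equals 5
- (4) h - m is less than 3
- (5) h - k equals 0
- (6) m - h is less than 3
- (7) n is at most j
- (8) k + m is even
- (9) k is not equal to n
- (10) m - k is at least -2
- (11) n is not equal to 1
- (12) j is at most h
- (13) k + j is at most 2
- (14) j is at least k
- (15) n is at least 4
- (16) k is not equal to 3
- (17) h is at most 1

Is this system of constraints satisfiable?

Unsatisfiable

From constraints 7 and 15: j ≥ n and n ≥ 4, so j ≥ 4. From constraints 12 and 17: j ≤ h and h ≤ 1, so j ≤ 1. But 1 < 4, so no value of j works.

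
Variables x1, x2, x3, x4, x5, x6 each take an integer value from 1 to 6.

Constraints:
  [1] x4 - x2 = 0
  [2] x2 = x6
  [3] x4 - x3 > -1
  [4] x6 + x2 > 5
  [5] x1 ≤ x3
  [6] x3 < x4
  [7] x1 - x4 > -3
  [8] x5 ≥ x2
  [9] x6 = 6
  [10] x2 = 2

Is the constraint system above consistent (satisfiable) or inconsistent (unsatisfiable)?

Unsatisfiable

Constraint 10 fixes x2 = 2 and constraint 9 fixes x6 = 6, but constraint 2 requires x2 = x6. Since 2 ≠ 6, contradiction.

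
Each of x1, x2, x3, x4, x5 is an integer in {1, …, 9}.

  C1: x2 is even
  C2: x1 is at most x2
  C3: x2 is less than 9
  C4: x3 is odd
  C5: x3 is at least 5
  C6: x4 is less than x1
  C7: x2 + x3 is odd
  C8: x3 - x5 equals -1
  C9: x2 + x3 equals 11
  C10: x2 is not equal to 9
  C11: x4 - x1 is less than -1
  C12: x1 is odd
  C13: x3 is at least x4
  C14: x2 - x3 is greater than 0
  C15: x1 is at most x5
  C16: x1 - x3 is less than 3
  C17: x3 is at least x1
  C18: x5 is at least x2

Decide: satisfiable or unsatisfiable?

Satisfiable

Try x1 = 5, x2 = 6, x3 = 5, x4 = 2, x5 = 6.
Check constraint 8: x3 - x5 = -1; constraint 9: x2 + x3 = 11; constraint 11: x4 - x1 = -3. The remaining constraints are straightforward to verify.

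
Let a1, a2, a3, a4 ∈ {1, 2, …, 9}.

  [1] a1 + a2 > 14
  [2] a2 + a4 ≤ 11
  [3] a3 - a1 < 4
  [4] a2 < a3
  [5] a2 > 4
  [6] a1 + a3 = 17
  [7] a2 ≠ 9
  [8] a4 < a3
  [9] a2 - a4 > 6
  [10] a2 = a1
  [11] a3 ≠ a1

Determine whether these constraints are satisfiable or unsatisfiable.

Satisfiable

Take a1 = 8, a2 = 8, a3 = 9, a4 = 1. Then constraint 1: a1 + a2 = 16; constraint 2: a2 + a4 = 9, and every other listed constraint is also met.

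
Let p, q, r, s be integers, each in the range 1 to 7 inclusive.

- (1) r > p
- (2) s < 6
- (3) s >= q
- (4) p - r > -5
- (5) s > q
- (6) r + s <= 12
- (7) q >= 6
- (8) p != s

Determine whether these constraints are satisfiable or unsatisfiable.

From constraints 3 and 7: s ≥ q and q ≥ 6, so s ≥ 6. From constraint 2: s ≤ 5. But 5 < 6, so no value of s works.

Unsatisfiable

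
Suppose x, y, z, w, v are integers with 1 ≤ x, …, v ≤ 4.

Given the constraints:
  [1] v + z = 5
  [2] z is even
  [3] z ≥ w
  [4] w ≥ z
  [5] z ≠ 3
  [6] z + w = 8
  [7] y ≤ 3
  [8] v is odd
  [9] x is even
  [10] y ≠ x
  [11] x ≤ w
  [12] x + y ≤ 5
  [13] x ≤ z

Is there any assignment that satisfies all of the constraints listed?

Take x = 4, y = 1, z = 4, w = 4, v = 1. Then constraint 1: v + z = 5; constraint 6: z + w = 8, and every other listed constraint is also met.

Satisfiable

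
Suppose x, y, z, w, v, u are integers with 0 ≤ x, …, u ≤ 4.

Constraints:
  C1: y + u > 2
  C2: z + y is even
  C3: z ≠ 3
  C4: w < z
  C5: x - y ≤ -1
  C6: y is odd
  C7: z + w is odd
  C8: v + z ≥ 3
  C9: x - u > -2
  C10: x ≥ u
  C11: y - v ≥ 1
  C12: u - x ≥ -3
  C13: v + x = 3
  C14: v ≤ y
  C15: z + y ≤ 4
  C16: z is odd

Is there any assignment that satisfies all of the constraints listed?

Satisfiable

The assignment x = 1, y = 3, z = 1, w = 0, v = 2, u = 1 works:
  constraint 1 holds since y + u = 4.
  constraint 5 holds since x - y = -2.
The rest check out directly.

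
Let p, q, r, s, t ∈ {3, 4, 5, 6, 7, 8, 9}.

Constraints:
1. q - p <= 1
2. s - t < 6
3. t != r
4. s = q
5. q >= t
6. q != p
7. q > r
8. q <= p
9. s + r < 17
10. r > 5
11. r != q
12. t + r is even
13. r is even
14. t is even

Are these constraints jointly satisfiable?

Satisfiable

Setting (p, q, r, s, t) = (9, 8, 6, 8, 4) satisfies everything: constraint 1: q - p = -1; constraint 2: s - t = 4, and the others follow.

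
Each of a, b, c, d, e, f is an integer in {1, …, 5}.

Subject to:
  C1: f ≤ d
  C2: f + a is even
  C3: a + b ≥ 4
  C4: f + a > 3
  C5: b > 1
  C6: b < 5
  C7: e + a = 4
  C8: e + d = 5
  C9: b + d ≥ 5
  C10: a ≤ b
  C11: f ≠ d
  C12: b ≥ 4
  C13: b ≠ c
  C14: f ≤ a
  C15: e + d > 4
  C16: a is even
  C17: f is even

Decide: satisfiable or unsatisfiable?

Satisfiable

Take a = 2, b = 4, c = 2, d = 3, e = 2, f = 2. Then constraint 3: a + b = 6; constraint 4: f + a = 4, and every other listed constraint is also met.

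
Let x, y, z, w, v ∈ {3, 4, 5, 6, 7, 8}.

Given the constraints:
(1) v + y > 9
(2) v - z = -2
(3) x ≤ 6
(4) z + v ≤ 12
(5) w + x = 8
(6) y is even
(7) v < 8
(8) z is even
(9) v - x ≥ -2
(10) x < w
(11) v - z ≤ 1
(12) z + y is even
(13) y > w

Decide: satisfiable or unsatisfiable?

One satisfying assignment is x = 3, y = 8, z = 6, w = 5, v = 4.
For the less obvious constraints — constraint 1: v + y = 12; constraint 2: v - z = -2 — and the others hold by inspection.

Satisfiable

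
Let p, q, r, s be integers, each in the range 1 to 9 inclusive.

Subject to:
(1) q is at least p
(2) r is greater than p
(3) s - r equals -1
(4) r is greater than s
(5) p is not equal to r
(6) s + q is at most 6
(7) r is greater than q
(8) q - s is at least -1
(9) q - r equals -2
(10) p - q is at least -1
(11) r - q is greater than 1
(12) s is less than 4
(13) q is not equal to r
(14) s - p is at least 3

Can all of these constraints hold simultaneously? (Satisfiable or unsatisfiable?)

Unsatisfiable

Constraints 8, 10, and 14 give s − p ≥ 3, p − q ≥ -1, q − s ≥ -1.
Adding all 3 inequalities: the left sides telescope to 0, and the right sides sum to 3 + (-1) + (-1) = 1. So 0 ≥ 1, which is false.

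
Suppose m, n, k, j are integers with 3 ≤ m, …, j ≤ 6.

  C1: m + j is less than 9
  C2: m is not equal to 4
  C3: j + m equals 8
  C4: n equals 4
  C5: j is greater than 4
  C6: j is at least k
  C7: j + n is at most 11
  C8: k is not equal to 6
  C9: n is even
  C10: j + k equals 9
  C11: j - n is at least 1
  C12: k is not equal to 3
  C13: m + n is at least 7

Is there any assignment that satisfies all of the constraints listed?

Setting (m, n, k, j) = (3, 4, 4, 5) satisfies everything: constraint 1: m + j = 8; constraint 3: j + m = 8; constraint 7: j + n = 9, and the others follow.

Satisfiable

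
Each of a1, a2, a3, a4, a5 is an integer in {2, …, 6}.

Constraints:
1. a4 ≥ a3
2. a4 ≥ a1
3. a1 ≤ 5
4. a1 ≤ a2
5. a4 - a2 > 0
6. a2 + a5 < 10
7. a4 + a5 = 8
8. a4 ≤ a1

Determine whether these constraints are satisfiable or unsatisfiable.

Constraints 4, 5, and 8 give a4 ≤ a1, a1 ≤ a2, a2 < a4. Chaining: a4 ≤ a1 ≤ a2 < a4, which forces a4 < a4 — impossible.

Unsatisfiable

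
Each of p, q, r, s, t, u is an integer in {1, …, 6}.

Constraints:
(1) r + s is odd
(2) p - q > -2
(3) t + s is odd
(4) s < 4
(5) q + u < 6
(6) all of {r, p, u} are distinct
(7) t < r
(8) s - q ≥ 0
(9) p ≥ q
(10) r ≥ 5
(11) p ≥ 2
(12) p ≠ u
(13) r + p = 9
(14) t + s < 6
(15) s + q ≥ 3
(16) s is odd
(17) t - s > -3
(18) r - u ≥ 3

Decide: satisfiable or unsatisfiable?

Satisfiable

Setting (p, q, r, s, t, u) = (3, 3, 6, 3, 2, 1) satisfies everything: constraint 2: p - q = 0; constraint 5: q + u = 4; constraint 8: s - q = 0, and the others follow.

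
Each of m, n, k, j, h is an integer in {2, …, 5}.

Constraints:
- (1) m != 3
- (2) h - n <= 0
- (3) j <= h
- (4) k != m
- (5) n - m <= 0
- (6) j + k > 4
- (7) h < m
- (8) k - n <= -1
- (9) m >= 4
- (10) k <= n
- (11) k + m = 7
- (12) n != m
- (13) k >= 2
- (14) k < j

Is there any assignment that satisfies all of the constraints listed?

Setting (m, n, k, j, h) = (5, 4, 2, 3, 3) satisfies everything: constraint 2: h - n = -1; constraint 5: n - m = -1; constraint 6: j + k = 5, and the others follow.

Satisfiable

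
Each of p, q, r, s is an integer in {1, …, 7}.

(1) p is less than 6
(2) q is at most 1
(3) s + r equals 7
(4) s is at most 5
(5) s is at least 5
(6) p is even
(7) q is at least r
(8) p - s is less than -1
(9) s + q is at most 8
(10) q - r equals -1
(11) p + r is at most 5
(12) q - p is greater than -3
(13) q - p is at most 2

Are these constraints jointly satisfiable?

Unsatisfiable

From constraint 4: s ≤ 5. From constraints 2 and 7: r ≤ q ≤ 1. Hence s + r ≤ 6. But constraint 3 requires s + r = 7, and 7 > 6. Contradiction.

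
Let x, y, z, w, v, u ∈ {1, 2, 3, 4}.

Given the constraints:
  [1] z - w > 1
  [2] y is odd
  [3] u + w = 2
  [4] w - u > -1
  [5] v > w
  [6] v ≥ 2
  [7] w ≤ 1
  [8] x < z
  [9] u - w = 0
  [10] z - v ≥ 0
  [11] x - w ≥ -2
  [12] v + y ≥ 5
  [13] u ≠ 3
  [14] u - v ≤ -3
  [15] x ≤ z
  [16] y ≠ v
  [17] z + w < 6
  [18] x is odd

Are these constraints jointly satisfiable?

Take x = 1, y = 1, z = 4, w = 1, v = 4, u = 1. Then constraint 1: z - w = 3; constraint 3: u + w = 2, and every other listed constraint is also met.

Satisfiable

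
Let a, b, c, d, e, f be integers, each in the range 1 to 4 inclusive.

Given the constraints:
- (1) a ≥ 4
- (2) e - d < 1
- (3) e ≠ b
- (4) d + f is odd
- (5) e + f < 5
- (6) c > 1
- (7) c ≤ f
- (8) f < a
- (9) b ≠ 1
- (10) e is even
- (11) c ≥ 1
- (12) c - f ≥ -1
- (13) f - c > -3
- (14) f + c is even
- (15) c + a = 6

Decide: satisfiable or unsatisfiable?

Setting (a, b, c, d, e, f) = (4, 4, 2, 3, 2, 2) satisfies everything: constraint 2: e - d = -1; constraint 5: e + f = 4, and the others follow.

Satisfiable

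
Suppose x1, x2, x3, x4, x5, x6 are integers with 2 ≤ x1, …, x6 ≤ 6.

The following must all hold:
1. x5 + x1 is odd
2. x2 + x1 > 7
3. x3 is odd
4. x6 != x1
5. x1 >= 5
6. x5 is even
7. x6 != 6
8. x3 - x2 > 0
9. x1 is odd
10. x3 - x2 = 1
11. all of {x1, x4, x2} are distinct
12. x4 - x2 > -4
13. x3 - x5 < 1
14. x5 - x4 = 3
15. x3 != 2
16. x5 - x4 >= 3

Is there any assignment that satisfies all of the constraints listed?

Satisfiable

Take x1 = 5, x2 = 4, x3 = 5, x4 = 3, x5 = 6, x6 = 2. Then constraint 2: x2 + x1 = 9; constraint 8: x3 - x2 = 1, and every other listed constraint is also met.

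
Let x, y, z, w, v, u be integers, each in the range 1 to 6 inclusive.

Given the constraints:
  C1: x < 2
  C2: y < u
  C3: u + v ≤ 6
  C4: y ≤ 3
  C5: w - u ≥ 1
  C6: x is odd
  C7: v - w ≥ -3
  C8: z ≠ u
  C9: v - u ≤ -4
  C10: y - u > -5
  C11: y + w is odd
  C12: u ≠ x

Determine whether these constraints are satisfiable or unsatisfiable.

Constraints 5, 7, and 9 give v − w ≥ -3, w − u ≥ 1, u − v ≥ 4.
Adding all 3 inequalities: the left sides telescope to 0, and the right sides sum to (-3) + 1 + 4 = 2. So 0 ≥ 2, which is false.

Unsatisfiable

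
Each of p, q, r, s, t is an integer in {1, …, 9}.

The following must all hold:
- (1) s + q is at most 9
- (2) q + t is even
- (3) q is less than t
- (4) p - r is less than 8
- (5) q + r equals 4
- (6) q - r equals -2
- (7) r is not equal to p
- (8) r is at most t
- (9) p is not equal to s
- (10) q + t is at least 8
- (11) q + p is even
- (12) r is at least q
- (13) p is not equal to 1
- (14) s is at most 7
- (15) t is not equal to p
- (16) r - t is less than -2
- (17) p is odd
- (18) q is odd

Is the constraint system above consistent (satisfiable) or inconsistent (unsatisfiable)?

The assignment p = 9, q = 1, r = 3, s = 6, t = 7 works:
  constraint 1 holds since s + q = 7.
  constraint 4 holds since p - r = 6.
The rest check out directly.

Satisfiable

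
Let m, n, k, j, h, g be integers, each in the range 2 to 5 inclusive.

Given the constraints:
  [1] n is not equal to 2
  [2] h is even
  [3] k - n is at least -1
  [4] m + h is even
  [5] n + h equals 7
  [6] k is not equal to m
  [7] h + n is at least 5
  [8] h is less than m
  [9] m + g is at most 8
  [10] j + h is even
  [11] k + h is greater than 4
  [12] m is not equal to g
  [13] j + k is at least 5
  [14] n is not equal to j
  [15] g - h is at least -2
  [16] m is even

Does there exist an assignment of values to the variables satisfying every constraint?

Try m = 4, n = 5, k = 5, j = 2, h = 2, g = 2.
Check constraint 3: k - n = 0; constraint 5: n + h = 7. The remaining constraints are straightforward to verify.

Satisfiable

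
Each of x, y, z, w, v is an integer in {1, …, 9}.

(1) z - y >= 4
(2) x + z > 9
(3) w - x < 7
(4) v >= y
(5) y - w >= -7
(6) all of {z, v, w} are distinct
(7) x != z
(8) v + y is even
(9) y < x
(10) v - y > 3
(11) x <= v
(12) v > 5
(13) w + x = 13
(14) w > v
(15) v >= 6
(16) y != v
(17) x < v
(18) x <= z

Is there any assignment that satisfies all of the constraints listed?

Setting (x, y, z, w, v) = (4, 2, 7, 9, 6) satisfies everything: constraint 1: z - y = 5; constraint 2: x + z = 11; constraint 3: w - x = 5, and the others follow.

Satisfiable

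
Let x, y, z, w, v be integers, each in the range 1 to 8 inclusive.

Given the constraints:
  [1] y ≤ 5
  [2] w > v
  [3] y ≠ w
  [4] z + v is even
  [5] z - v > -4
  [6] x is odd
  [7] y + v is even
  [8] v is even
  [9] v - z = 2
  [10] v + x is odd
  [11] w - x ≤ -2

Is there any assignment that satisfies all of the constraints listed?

Satisfiable

Try x = 7, y = 4, z = 2, w = 5, v = 4.
Check constraint 5: z - v = -2; constraint 9: v - z = 2. The remaining constraints are straightforward to verify.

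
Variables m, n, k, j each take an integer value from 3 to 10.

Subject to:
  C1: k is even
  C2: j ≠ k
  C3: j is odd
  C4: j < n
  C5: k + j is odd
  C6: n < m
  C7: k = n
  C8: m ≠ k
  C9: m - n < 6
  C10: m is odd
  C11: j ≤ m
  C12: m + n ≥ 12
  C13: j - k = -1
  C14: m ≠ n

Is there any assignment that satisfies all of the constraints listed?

Satisfiable

The assignment m = 9, n = 4, k = 4, j = 3 works:
  constraint 9 holds since m - n = 5.
  constraint 12 holds since m + n = 13.
  constraint 13 holds since j - k = -1.
The rest check out directly.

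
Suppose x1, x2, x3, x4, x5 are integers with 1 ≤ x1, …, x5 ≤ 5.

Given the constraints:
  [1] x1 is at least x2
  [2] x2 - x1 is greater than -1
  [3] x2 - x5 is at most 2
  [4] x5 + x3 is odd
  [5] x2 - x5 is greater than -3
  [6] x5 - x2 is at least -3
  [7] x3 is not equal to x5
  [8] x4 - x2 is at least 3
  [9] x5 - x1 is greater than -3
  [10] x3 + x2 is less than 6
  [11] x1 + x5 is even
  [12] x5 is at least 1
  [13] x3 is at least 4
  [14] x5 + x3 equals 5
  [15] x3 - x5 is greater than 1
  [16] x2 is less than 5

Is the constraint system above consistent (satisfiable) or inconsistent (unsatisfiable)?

The assignment x1 = 1, x2 = 1, x3 = 4, x4 = 4, x5 = 1 works:
  constraint 2 holds since x2 - x1 = 0.
  constraint 3 holds since x2 - x5 = 0.
  constraint 5 holds since x2 - x5 = 0.
The rest check out directly.

Satisfiable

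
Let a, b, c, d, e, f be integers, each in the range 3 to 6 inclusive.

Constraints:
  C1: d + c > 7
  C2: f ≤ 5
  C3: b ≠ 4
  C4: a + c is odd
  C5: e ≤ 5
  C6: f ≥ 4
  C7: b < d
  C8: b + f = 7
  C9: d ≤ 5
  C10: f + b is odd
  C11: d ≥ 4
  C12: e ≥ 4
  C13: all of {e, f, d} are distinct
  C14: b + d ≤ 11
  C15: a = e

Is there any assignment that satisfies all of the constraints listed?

Constraints 2, 5, 6, 9, 11, and 12 confine each of e, f, d to the 2 values {4, 5}.
Constraint 13 requires all 3 of them to be distinct, but only 2 values are available — impossible by the pigeonhole principle.

Unsatisfiable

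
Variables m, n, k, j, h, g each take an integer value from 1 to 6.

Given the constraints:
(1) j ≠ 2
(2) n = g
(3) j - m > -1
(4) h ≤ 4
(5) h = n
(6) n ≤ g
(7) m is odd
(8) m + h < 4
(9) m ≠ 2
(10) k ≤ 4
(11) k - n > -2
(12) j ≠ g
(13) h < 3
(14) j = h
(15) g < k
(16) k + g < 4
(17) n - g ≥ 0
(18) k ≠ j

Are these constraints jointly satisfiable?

Unsatisfiable

From constraints 2, 5, and 14, j = h = n = g, so j = g. But constraint 12 says j ≠ g. Contradiction.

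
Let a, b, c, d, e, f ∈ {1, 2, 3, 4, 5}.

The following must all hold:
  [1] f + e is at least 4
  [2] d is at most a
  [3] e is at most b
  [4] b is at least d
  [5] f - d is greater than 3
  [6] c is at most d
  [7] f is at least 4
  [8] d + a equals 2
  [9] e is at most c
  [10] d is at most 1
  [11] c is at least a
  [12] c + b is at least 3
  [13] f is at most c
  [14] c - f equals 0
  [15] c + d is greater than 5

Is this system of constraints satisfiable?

Unsatisfiable

From constraints 7 and 13: c ≥ f and f ≥ 4, so c ≥ 4. From constraints 6 and 10: c ≤ d and d ≤ 1, so c ≤ 1. But 1 < 4, so no value of c works.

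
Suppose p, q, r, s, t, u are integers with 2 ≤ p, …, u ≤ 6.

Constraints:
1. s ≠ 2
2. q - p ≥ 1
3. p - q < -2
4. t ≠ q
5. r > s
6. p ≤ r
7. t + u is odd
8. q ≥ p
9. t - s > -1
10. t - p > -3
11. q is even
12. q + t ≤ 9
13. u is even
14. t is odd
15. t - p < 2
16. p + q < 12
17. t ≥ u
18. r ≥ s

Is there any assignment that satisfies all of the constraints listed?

Satisfiable

Setting (p, q, r, s, t, u) = (3, 6, 5, 3, 3, 2) satisfies everything: constraint 2: q - p = 3; constraint 3: p - q = -3; constraint 9: t - s = 0, and the others follow.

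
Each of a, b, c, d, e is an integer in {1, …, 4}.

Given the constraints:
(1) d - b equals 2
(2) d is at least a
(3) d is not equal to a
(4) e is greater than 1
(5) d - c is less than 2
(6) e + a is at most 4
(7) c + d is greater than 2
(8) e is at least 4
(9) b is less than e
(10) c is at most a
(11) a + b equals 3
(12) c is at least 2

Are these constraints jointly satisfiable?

Unsatisfiable

From constraint 8: e ≥ 4. From constraints 10 and 12: a ≥ c ≥ 2. Hence e + a ≥ 6. But constraint 6 requires e + a ≤ 4, and 4 < 6. Contradiction.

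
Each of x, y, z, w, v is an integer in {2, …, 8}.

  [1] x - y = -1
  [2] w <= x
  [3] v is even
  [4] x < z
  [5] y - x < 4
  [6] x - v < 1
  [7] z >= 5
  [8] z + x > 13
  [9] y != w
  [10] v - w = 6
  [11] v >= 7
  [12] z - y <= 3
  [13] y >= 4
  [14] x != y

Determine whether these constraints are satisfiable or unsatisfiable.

Setting (x, y, z, w, v) = (7, 8, 8, 2, 8) satisfies everything: constraint 1: x - y = -1; constraint 5: y - x = 1; constraint 6: x - v = -1, and the others follow.

Satisfiable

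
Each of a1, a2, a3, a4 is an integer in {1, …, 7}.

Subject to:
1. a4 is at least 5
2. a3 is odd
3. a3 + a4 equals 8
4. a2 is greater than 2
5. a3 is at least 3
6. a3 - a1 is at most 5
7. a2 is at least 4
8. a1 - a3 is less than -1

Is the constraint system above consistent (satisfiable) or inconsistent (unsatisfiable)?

Setting (a1, a2, a3, a4) = (1, 4, 3, 5) satisfies everything: constraint 3: a3 + a4 = 8; constraint 6: a3 - a1 = 2, and the others follow.

Satisfiable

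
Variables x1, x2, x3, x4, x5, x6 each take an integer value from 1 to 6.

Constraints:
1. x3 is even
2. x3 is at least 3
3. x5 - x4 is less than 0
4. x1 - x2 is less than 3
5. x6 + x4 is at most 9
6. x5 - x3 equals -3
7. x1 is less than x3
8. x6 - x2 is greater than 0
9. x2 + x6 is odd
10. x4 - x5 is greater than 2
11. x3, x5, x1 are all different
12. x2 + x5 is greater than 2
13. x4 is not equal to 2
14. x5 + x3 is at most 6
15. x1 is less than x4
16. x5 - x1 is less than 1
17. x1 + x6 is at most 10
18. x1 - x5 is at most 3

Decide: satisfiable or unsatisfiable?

One satisfying assignment is x1 = 2, x2 = 2, x3 = 4, x4 = 4, x5 = 1, x6 = 5.
For the less obvious constraints — constraint 3: x5 - x4 = -3; constraint 4: x1 - x2 = 0; constraint 5: x6 + x4 = 9 — and the others hold by inspection.

Satisfiable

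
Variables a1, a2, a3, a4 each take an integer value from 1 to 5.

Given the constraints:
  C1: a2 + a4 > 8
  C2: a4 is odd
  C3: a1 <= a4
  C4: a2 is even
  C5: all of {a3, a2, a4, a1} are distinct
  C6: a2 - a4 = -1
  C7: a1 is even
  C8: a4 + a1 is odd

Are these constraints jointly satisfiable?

Satisfiable

Setting (a1, a2, a3, a4) = (2, 4, 3, 5) satisfies everything: constraint 1: a2 + a4 = 9; constraint 5: values 3, 4, 5, 2 are distinct; constraint 6: a2 - a4 = -1, and the others follow.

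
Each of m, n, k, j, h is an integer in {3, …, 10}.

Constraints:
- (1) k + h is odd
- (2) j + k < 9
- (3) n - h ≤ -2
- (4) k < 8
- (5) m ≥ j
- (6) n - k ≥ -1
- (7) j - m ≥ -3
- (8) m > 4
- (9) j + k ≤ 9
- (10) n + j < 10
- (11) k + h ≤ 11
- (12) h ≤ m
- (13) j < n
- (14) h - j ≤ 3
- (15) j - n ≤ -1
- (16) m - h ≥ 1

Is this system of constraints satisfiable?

Constraints 3, 7, 15, and 16 give h − n ≥ 2, n − j ≥ 1, j − m ≥ -3, m − h ≥ 1.
Adding all 4 inequalities: the left sides telescope to 0, and the right sides sum to 2 + 1 + (-3) + 1 = 1. So 0 ≥ 1, which is false.

Unsatisfiable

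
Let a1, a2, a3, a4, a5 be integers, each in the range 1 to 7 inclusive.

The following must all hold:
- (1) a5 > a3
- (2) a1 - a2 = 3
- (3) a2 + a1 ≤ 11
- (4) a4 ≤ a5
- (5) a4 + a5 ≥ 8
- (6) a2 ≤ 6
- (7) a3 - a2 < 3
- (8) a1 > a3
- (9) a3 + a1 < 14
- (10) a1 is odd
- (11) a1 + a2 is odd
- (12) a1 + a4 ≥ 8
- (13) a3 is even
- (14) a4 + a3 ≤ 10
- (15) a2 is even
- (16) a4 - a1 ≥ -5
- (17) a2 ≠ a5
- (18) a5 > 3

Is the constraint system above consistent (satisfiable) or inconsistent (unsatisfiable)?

Satisfiable

Try a1 = 7, a2 = 4, a3 = 4, a4 = 4, a5 = 5.
Check constraint 2: a1 - a2 = 3; constraint 3: a2 + a1 = 11; constraint 5: a4 + a5 = 9. The remaining constraints are straightforward to verify.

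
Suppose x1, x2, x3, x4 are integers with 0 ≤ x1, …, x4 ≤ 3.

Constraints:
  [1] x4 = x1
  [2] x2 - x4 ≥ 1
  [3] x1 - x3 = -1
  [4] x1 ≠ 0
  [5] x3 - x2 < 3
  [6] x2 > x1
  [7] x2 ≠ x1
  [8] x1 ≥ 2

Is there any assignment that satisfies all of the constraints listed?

Setting (x1, x2, x3, x4) = (2, 3, 3, 2) satisfies everything: constraint 2: x2 - x4 = 1; constraint 3: x1 - x3 = -1, and the others follow.

Satisfiable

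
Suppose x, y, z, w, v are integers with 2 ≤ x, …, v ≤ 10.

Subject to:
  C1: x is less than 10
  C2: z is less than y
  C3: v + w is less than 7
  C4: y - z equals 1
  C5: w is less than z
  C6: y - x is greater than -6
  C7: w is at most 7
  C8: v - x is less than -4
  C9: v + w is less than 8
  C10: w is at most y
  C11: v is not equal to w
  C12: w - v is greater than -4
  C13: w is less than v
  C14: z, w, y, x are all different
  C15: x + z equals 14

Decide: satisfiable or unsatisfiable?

Try x = 9, y = 6, z = 5, w = 2, v = 4.
Check constraint 3: v + w = 6; constraint 4: y - z = 1. The remaining constraints are straightforward to verify.

Satisfiable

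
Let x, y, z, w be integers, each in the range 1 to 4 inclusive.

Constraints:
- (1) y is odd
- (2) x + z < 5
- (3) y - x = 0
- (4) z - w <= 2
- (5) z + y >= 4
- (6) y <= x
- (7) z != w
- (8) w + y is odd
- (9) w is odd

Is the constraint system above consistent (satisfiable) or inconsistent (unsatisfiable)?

Constraint 9 makes w odd and constraint 1 makes y odd, so w + y must be even. Constraint 8 says w + y is odd — contradiction.

Unsatisfiable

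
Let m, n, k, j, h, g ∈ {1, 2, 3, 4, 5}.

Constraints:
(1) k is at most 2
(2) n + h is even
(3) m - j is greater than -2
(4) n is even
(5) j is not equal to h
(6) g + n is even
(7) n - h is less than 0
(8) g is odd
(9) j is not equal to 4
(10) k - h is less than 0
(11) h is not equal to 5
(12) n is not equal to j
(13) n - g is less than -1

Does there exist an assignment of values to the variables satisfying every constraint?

Unsatisfiable

Constraint 8 makes g odd and constraint 4 makes n even, so g + n must be odd. Constraint 6 says g + n is even — contradiction.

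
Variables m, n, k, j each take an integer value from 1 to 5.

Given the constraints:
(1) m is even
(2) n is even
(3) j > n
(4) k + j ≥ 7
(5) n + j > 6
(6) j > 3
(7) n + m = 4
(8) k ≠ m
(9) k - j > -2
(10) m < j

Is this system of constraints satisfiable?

Satisfiable

Try m = 2, n = 2, k = 5, j = 5.
Check constraint 4: k + j = 10; constraint 5: n + j = 7. The remaining constraints are straightforward to verify.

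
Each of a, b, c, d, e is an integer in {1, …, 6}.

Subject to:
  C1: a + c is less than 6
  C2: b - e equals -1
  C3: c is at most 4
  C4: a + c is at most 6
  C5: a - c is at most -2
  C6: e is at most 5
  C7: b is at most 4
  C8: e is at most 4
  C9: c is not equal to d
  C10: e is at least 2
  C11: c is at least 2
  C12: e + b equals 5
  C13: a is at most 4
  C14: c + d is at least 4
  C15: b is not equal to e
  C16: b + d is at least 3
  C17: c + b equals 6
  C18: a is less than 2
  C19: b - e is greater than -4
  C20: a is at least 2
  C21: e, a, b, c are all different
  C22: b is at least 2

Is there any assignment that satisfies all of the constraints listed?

Constraints 3, 7, 8, 10, 11, 13, 20, and 22 confine each of e, a, b, c to the 3 values {2, …, 4}.
Constraint 21 requires all 4 of them to be distinct, but only 3 values are available — impossible by the pigeonhole principle.

Unsatisfiable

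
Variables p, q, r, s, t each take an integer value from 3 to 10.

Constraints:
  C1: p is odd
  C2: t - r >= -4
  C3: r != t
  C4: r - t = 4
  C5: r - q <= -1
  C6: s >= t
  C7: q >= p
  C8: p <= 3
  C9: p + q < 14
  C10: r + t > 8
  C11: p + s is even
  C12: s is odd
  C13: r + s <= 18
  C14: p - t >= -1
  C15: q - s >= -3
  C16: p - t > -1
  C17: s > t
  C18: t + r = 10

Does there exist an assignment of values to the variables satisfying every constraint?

One satisfying assignment is p = 3, q = 9, r = 7, s = 9, t = 3.
For the less obvious constraints — constraint 2: t - r = -4; constraint 4: r - t = 4; constraint 5: r - q = -2 — and the others hold by inspection.

Satisfiable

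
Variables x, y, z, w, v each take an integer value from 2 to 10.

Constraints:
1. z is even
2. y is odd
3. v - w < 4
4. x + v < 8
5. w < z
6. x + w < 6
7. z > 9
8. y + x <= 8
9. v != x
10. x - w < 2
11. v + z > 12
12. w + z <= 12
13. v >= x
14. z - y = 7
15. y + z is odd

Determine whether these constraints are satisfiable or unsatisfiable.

Take x = 3, y = 3, z = 10, w = 2, v = 4. Then constraint 3: v - w = 2; constraint 4: x + v = 7; constraint 6: x + w = 5, and every other listed constraint is also met.

Satisfiable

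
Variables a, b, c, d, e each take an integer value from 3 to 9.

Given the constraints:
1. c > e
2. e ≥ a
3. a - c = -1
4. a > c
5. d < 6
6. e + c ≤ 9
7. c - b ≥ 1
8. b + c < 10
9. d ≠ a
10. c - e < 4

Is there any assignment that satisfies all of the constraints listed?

Constraints 1, 2, and 4 give c < a, a ≤ e, e < c. Chaining: c < a ≤ e < c, which forces c < c — impossible.

Unsatisfiable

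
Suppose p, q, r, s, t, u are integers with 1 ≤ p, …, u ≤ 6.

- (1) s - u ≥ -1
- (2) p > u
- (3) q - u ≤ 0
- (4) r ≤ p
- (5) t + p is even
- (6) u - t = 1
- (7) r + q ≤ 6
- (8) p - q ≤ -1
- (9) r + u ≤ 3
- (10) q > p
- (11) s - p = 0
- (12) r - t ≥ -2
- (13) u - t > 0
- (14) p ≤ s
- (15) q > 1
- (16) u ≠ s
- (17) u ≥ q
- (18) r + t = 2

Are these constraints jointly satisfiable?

Unsatisfiable

Constraints 2, 8, and 17 give p < q, q ≤ u, u < p. Chaining: p < q ≤ u < p, which forces p < p — impossible.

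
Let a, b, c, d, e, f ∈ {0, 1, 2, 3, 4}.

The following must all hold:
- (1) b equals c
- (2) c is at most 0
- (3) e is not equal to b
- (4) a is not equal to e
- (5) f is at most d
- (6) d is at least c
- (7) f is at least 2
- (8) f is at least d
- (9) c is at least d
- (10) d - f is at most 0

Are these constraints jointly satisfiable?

Unsatisfiable

From constraints 5 and 7: d ≥ f and f ≥ 2, so d ≥ 2. From constraints 2 and 9: d ≤ c and c ≤ 0, so d ≤ 0. But 0 < 2, so no value of d works.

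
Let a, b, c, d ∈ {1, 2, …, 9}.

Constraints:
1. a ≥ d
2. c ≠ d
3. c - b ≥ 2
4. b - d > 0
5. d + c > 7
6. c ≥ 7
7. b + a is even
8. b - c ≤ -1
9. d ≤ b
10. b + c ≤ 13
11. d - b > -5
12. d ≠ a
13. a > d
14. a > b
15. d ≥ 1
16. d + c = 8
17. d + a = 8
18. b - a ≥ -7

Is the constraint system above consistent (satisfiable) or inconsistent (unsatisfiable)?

Satisfiable

The assignment a = 7, b = 3, c = 7, d = 1 works:
  constraint 3 holds since c - b = 4.
  constraint 4 holds since b - d = 2.
  constraint 5 holds since d + c = 8.
The rest check out directly.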